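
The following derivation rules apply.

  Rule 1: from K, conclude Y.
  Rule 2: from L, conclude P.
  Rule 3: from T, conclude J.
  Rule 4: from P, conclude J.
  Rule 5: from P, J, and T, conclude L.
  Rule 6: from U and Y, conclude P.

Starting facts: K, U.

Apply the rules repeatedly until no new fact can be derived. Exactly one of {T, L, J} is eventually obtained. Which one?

K holds, so Y follows (Rule 1).
From U and Y, Rule 6 gives P.
From P, Rule 4 gives J.
L would need P, J, and T (Rule 5), but T is never established. No rule produces T, and it is not given.

J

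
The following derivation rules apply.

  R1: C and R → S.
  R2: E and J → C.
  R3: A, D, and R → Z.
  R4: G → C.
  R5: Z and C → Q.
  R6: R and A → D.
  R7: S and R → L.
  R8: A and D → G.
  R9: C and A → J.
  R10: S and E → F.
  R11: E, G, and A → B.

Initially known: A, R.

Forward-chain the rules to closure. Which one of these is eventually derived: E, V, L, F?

L

R and A hold, so D follows (R6).
From A and D, R8 gives G.
G holds, so C follows (R4).
From C and R, R1 gives S.
S and R hold, so L follows (R7).
No rule produces E, and it is not given. F would need S and E (R10), but E is never established. No rule produces V, and it is not given.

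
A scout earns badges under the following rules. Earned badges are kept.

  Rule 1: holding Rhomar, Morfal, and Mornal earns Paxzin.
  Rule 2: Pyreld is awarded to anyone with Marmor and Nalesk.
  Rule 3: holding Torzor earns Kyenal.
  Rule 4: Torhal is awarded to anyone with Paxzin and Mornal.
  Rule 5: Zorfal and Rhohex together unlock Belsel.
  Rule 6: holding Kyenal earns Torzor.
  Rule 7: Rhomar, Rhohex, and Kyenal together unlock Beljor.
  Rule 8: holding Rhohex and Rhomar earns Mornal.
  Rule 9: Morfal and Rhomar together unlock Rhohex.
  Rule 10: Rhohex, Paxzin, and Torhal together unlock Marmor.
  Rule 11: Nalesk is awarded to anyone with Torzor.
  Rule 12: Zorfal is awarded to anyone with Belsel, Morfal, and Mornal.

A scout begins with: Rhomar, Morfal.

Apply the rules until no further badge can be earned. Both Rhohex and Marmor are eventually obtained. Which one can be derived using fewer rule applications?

Rhohex: With Morfal and Rhomar, Rhohex is earned (Rule 9). [1 rule application]
Marmor: With Morfal and Rhomar, Rhohex is earned (Rule 9). With Rhohex and Rhomar, Mornal is earned (Rule 8). With Rhomar, Morfal, and Mornal, Paxzin is earned (Rule 1). With Paxzin and Mornal, Torhal is earned (Rule 4). With Rhohex, Paxzin, and Torhal, Marmor is earned (Rule 10). [5 rule applications]
Rhohex needs fewer.

Rhohex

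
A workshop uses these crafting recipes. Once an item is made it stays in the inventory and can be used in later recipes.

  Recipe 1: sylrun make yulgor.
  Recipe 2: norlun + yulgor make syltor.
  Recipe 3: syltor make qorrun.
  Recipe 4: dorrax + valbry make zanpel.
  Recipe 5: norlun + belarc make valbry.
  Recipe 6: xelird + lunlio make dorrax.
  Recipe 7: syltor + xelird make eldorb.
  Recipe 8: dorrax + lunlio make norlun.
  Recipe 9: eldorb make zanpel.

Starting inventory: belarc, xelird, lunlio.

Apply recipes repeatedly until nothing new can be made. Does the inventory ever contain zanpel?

Yes

xelird + lunlio → dorrax (Recipe 6).
Using Recipe 8, dorrax and lunlio make norlun.
norlun + belarc → valbry (Recipe 5).
dorrax + valbry → zanpel (Recipe 4).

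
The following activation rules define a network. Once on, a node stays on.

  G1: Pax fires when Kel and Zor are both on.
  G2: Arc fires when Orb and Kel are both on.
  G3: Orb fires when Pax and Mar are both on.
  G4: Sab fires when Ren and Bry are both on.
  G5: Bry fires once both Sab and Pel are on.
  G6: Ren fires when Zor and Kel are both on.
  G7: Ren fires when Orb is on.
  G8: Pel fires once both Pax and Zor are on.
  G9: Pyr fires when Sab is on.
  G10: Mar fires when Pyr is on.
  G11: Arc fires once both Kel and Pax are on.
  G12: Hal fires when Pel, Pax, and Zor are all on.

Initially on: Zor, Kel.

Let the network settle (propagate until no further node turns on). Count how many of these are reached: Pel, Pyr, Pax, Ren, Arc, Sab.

4

G1: Kel and Zor on → Pax on.
Zor and Kel are on, so Ren fires (G6).
G8: Pax and Zor on → Pel on.
G11: Kel and Pax on → Arc on.
Pel: reached.
Pyr would need Sab (G9), but Sab never turns on.
Pax: reached.
Ren: reached.
Arc: reached.
Sab would need Ren and Bry (G4), but Bry never turns on.
Reached: Pel, Pax, Ren, and Arc — 4 of the 6.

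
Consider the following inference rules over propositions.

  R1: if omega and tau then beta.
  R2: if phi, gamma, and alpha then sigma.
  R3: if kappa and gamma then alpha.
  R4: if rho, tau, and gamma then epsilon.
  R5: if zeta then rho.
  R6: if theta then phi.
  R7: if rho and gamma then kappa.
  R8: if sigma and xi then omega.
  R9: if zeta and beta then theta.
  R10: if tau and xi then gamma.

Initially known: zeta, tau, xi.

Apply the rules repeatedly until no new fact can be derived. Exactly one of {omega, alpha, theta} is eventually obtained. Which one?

zeta holds, so rho follows (R5).
From tau and xi, R10 gives gamma.
From rho and gamma, R7 gives kappa.
kappa and gamma hold, so alpha follows (R3).
omega would need sigma and xi (R8), but sigma is never established. theta would need zeta and beta (R9), but beta is never established.

alpha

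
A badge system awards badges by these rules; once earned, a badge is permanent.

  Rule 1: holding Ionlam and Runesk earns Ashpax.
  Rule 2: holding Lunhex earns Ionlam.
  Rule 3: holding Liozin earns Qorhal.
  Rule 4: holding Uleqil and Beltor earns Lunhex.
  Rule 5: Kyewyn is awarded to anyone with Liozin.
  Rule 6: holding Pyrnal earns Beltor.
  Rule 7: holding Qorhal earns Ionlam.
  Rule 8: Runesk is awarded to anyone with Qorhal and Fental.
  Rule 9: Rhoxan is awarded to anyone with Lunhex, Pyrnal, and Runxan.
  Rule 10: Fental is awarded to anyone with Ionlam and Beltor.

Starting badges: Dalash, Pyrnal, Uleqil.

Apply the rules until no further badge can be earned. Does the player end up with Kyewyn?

No

Kyewyn would need Liozin (Rule 5), but Liozin is never earned.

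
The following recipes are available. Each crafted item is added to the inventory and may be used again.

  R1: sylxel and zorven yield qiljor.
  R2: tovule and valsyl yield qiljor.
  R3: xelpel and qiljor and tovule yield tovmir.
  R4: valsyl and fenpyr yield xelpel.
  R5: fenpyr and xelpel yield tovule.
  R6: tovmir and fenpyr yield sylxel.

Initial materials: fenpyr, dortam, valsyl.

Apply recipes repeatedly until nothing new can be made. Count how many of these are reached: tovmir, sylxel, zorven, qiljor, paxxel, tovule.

4

valsyl and fenpyr → xelpel (R4).
Using R5, fenpyr and xelpel make tovule.
tovule and valsyl → qiljor (R2).
xelpel and qiljor and tovule → tovmir (R3).
tovmir and fenpyr → sylxel (R6).
tovmir: reached.
sylxel: reached.
No rule produces zorven, and it is not given.
qiljor: reached.
No rule produces paxxel, and it is not given.
tovule: reached.
Reached: tovmir, sylxel, qiljor, and tovule — 4 of the 6.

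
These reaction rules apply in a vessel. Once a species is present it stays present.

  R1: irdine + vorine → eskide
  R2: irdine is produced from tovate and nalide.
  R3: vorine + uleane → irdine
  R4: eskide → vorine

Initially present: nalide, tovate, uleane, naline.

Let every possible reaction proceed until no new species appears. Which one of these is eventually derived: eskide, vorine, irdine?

irdine

tovate and nalide present → irdine forms (R2).
eskide would need irdine and vorine (R1), but vorine never forms. vorine would need eskide (R4), but eskide never forms.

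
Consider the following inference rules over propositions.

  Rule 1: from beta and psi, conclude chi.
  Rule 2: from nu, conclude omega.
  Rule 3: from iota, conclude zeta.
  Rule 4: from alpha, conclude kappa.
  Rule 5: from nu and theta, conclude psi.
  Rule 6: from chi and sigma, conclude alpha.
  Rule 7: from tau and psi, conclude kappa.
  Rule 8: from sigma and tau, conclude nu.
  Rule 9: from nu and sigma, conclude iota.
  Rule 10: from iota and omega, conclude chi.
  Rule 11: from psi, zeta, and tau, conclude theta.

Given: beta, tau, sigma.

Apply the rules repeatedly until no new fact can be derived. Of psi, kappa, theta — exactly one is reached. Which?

kappa

From sigma and tau, Rule 8 gives nu.
From nu, Rule 2 gives omega.
From nu and sigma, Rule 9 gives iota.
iota and omega hold, so chi follows (Rule 10).
chi and sigma hold, so alpha follows (Rule 6).
From alpha, Rule 4 gives kappa.
theta would need psi, zeta, and tau (Rule 11), but psi is never established. psi would need nu and theta (Rule 5), but theta is never established.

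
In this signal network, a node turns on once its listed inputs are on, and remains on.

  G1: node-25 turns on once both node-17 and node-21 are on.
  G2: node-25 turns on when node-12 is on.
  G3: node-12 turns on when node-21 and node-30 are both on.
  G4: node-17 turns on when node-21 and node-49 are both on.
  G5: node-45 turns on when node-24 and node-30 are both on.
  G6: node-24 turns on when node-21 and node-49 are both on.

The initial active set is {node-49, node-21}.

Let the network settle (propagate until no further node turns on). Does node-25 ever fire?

G4: node-21 and node-49 on → node-17 on.
G1: node-17 and node-21 on → node-25 on.

Yes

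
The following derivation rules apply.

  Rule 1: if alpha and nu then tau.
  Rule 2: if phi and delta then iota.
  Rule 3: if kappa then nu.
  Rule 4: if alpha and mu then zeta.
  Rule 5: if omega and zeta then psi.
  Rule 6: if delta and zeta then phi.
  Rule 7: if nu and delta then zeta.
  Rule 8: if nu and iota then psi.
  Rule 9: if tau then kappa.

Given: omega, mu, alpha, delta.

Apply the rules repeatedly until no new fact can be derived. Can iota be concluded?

From alpha and mu, Rule 4 gives zeta.
From delta and zeta, Rule 6 gives phi.
From phi and delta, Rule 2 gives iota.

Yes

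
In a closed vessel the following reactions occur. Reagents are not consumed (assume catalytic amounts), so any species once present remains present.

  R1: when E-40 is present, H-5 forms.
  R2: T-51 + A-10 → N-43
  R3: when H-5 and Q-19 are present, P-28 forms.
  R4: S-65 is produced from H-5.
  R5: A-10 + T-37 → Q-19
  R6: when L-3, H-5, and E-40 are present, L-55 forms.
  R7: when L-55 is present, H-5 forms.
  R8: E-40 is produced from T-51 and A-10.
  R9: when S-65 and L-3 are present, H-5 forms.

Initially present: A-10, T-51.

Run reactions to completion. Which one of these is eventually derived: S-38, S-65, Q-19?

T-51 and A-10 present → E-40 forms (R8).
E-40 present → H-5 forms (R1).
H-5 present → S-65 forms (R4).
Q-19 would need A-10 and T-37 (R5), but T-37 never forms. No rule produces S-38, and it is not given.

S-65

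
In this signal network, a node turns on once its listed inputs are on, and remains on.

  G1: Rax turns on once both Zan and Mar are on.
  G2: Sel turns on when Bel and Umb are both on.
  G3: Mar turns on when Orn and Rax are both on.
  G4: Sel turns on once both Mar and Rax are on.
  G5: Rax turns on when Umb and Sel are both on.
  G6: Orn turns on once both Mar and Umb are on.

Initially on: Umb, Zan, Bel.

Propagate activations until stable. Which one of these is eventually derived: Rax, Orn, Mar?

Rax

Bel and Umb are on, so Sel turns on (G2).
G5: Umb and Sel on → Rax on.
Orn would need Mar and Umb (G6), but Mar never turns on. Mar would need Orn and Rax (G3), but Orn never turns on.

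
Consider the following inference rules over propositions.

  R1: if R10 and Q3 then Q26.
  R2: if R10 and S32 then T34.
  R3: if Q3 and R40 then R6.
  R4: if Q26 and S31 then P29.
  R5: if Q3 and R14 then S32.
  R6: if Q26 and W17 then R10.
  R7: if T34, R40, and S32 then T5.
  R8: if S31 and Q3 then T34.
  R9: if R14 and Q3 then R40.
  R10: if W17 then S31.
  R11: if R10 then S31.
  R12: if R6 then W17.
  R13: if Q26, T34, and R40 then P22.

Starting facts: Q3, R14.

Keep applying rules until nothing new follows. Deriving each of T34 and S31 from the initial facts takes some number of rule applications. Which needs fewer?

S31: From R14 and Q3, R9 gives R40. Q3 and R40 hold, so R6 follows (R3). R6 holds, so W17 follows (R12). W17 holds, so S31 follows (R10). [4 rule applications]
T34: R14 and Q3 hold, so R40 follows (R9). Q3 and R40 hold, so R6 follows (R3). R6 holds, so W17 follows (R12). W17 holds, so S31 follows (R10). From S31 and Q3, R8 gives T34. [5 rule applications]
S31 needs fewer.

S31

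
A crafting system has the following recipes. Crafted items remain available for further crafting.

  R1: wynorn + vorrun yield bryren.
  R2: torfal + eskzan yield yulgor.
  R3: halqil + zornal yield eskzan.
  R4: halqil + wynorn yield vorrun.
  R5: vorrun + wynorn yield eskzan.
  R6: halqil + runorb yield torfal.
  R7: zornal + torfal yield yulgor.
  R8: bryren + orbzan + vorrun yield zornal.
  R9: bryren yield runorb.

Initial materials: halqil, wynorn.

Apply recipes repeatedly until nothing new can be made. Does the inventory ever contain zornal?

zornal would need bryren, orbzan, and vorrun (R8), but orbzan is never obtained.

No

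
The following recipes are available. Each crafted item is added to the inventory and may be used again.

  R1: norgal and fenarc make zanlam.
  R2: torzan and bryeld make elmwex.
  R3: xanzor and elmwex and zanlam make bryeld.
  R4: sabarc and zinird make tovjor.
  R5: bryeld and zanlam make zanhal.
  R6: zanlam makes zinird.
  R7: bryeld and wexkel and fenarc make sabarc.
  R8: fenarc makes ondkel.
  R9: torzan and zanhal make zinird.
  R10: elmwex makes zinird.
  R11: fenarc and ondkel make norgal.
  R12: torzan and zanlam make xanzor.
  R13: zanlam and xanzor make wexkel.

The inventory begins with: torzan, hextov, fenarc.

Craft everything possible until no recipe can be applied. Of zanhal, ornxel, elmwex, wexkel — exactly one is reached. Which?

wexkel

Using R8, fenarc makes ondkel.
fenarc and ondkel → norgal (R11).
norgal and fenarc → zanlam (R1).
Using R12, torzan and zanlam make xanzor.
Using R13, zanlam and xanzor make wexkel.
elmwex would need torzan and bryeld (R2), but bryeld is never obtained. No rule produces ornxel, and it is not given. zanhal would need bryeld and zanlam (R5), but bryeld is never obtained.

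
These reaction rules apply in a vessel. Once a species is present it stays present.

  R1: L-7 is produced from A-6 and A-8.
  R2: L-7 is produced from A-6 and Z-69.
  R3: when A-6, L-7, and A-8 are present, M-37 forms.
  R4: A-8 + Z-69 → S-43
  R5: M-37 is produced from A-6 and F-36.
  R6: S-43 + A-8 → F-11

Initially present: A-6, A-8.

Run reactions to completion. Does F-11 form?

F-11 would need S-43 and A-8 (R6), but S-43 never forms.

No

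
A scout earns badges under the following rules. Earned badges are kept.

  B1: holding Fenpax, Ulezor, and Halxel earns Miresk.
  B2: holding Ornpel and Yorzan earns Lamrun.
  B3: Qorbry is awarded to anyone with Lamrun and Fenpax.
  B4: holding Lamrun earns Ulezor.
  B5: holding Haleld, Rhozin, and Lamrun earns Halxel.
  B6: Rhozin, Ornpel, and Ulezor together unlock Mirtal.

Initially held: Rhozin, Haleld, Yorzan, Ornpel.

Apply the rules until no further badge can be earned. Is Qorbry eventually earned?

Qorbry would need Lamrun and Fenpax (B3), but Fenpax is never earned.

No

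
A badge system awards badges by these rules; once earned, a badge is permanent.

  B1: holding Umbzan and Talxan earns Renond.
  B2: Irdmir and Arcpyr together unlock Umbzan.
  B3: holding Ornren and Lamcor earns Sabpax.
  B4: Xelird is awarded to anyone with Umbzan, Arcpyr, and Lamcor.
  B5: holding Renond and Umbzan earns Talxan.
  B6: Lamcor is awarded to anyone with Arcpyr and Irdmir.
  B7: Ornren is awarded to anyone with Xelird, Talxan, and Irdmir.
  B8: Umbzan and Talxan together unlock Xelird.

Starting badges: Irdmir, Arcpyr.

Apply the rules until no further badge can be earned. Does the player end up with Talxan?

No

Talxan would need Renond and Umbzan (B5), but Renond is never earned.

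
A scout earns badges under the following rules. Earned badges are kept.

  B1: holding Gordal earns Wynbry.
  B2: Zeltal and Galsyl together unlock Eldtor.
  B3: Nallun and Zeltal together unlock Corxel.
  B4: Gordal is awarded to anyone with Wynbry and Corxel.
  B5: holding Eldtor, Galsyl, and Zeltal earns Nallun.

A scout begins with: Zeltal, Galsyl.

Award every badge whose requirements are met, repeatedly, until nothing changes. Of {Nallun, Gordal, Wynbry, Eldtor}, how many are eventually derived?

2

With Zeltal and Galsyl, Eldtor is earned (B2).
With Eldtor, Galsyl, and Zeltal, Nallun is earned (B5).
Nallun: reached.
Gordal would need Wynbry and Corxel (B4), but Wynbry is never earned.
Wynbry would need Gordal (B1), but Gordal is never earned.
Eldtor: reached.
Reached: Nallun and Eldtor — 2 of the 4.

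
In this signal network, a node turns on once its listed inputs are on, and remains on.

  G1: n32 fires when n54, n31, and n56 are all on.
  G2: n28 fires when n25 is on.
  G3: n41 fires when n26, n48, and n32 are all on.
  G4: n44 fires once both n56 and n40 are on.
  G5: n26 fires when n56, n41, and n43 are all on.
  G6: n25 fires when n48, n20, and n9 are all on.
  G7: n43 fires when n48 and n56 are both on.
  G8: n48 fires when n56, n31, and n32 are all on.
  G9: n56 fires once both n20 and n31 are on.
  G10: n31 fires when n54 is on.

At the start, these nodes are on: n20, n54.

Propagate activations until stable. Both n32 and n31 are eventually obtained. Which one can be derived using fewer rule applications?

n31

n31: n54 is on, so n31 fires (G10). [1 rule application]
n32: n54 is on, so n31 fires (G10). G9: n20 and n31 on → n56 on. G1: n54, n31, and n56 on → n32 on. [3 rule applications]
n31 needs fewer.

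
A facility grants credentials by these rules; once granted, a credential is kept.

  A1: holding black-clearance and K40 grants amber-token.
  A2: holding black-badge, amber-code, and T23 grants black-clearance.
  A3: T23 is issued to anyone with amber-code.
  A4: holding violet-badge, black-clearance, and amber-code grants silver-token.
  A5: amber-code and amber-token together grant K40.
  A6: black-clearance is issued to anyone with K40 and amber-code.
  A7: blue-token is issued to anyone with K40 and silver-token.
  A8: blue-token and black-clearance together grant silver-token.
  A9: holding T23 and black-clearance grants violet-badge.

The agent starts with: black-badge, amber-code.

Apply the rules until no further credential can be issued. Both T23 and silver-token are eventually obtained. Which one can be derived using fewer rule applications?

T23

T23: Holding amber-code grants T23 (A3). [1 rule application]
silver-token: Holding amber-code grants T23 (A3). Holding black-badge, amber-code, and T23 grants black-clearance (A2). Holding T23 and black-clearance grants violet-badge (A9). Holding violet-badge, black-clearance, and amber-code grants silver-token (A4). [4 rule applications]
T23 needs fewer.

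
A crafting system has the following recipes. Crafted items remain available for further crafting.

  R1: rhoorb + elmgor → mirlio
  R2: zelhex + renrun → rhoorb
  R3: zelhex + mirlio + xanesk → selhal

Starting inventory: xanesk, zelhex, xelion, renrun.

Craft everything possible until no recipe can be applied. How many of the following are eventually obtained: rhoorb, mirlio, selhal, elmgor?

1

zelhex + renrun → rhoorb (R2).
rhoorb: reached.
mirlio would need rhoorb and elmgor (R1), but elmgor is never obtained.
selhal would need zelhex, mirlio, and xanesk (R3), but mirlio is never obtained.
No rule produces elmgor, and it is not given.
Reached: rhoorb — 1 of the 4.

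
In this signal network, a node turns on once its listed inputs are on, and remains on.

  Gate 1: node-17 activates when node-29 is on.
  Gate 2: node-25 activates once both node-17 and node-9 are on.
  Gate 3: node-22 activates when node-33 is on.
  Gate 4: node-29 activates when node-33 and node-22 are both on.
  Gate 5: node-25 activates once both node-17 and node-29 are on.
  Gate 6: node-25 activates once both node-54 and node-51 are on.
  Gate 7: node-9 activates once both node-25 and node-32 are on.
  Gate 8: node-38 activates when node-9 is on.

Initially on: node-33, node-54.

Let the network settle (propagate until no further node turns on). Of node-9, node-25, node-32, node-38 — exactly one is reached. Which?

node-25

Gate 3: node-33 on → node-22 on.
Gate 4: node-33 and node-22 on → node-29 on.
Gate 1: node-29 on → node-17 on.
node-17 and node-29 are on, so node-25 activates (Gate 5).
node-38 would need node-9 (Gate 8), but node-9 never turns on. node-9 would need node-25 and node-32 (Gate 7), but node-32 never turns on. No rule produces node-32, and it is not given.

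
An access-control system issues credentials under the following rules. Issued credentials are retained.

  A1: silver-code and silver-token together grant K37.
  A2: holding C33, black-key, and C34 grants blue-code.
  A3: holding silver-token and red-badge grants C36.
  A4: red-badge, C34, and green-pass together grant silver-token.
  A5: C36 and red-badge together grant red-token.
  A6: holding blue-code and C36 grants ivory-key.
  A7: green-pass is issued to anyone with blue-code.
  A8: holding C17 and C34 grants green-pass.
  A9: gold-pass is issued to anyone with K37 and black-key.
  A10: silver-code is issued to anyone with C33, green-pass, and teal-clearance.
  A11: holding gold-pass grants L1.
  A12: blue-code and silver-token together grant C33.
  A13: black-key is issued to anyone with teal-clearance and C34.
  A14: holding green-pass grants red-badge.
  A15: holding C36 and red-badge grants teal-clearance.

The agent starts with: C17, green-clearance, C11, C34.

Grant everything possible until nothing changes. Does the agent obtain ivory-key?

ivory-key would need blue-code and C36 (A6), but blue-code is never granted.

No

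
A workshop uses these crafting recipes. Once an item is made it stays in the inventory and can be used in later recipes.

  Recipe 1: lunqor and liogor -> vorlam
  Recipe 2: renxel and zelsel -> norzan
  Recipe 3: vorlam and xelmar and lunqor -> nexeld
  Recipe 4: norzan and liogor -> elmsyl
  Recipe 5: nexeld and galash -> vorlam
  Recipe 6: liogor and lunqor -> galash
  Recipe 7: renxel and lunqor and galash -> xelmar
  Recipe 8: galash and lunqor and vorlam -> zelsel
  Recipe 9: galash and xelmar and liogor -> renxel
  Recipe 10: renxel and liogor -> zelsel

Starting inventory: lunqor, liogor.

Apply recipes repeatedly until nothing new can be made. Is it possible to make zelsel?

Yes

liogor and lunqor -> galash (Recipe 6).
Using Recipe 1, lunqor and liogor make vorlam.
Using Recipe 8, galash, lunqor, and vorlam make zelsel.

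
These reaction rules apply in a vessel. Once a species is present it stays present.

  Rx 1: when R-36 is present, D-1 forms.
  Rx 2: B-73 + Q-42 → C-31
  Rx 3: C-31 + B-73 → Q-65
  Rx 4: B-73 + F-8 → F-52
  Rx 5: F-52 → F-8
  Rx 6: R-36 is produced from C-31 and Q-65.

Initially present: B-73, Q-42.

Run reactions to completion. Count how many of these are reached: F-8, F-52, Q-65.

B-73 and Q-42 present → C-31 forms (Rx 2).
C-31 and B-73 present → Q-65 forms (Rx 3).
F-8 would need F-52 (Rx 5), but F-52 never forms.
F-52 would need B-73 and F-8 (Rx 4), but F-8 never forms.
Q-65: reached.
Reached: Q-65 — 1 of the 3.

1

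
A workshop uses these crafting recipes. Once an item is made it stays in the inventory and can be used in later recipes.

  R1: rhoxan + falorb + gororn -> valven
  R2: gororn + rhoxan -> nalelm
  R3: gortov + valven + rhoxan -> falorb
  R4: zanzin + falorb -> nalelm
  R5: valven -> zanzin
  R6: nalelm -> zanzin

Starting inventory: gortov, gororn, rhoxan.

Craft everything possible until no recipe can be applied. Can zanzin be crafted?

Yes

Using R2, gororn and rhoxan make nalelm.
Using R6, nalelm makes zanzin.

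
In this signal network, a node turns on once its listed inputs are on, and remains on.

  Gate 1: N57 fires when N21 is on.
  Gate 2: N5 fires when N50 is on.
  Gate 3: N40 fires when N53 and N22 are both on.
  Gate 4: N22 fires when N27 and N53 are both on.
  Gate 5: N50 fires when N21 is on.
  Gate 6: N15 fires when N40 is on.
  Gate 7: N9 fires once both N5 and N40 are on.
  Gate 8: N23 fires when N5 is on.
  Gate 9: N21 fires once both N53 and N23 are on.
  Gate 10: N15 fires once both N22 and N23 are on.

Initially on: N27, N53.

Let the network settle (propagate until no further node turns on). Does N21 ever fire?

No

N21 would need N53 and N23 (Gate 9), but N23 never turns on.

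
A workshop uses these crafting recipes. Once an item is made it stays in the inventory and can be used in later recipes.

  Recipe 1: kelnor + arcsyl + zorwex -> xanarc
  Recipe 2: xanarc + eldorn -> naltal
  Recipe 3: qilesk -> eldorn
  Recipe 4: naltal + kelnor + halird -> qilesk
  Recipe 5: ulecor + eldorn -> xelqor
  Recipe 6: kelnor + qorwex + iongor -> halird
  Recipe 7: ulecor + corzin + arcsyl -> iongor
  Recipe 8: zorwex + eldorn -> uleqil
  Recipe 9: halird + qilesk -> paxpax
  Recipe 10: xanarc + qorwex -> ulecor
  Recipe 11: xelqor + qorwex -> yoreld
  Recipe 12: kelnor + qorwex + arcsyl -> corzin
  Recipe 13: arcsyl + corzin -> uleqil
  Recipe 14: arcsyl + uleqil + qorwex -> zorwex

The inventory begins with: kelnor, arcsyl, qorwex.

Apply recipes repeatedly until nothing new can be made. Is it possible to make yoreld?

No

yoreld would need xelqor and qorwex (Recipe 11), but xelqor is never obtained.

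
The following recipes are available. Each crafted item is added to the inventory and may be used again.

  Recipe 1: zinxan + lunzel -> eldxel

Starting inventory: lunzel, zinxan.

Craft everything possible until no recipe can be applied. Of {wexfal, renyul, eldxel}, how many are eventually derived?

zinxan + lunzel -> eldxel (Recipe 1).
No rule produces wexfal, and it is not given.
No rule produces renyul, and it is not given.
eldxel: reached.
Reached: eldxel — 1 of the 3.

1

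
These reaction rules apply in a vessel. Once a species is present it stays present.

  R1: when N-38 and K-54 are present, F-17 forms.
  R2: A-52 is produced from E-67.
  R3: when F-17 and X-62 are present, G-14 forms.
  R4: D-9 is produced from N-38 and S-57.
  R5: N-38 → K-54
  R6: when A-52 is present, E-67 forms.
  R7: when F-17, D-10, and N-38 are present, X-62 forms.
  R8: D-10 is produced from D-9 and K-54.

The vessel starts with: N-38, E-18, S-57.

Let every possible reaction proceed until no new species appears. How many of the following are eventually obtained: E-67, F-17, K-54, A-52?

N-38 present → K-54 forms (R5).
N-38 and K-54 present → F-17 forms (R1).
E-67 would need A-52 (R6), but A-52 never forms.
F-17: reached.
K-54: reached.
A-52 would need E-67 (R2), but E-67 never forms.
Reached: F-17 and K-54 — 2 of the 4.

2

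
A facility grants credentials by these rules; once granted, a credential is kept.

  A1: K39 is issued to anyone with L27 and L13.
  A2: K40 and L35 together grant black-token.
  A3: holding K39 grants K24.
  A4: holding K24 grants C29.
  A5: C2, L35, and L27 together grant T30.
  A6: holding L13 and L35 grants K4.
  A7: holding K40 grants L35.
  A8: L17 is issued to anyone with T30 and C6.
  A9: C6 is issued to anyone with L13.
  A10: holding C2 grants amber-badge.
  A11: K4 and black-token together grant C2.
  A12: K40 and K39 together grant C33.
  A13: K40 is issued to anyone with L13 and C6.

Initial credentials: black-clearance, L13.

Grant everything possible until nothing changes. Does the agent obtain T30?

No

T30 would need C2, L35, and L27 (A5), but L27 is never granted.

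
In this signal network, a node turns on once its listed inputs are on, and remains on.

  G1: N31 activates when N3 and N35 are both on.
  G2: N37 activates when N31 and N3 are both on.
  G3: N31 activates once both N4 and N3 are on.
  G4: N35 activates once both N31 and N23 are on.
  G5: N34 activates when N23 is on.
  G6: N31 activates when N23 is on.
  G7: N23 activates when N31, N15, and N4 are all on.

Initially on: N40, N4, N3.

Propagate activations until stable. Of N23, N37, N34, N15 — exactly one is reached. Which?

N37

N4 and N3 are on, so N31 activates (G3).
N31 and N3 are on, so N37 activates (G2).
N23 would need N31, N15, and N4 (G7), but N15 never turns on. N34 would need N23 (G5), but N23 never turns on. No rule produces N15, and it is not given.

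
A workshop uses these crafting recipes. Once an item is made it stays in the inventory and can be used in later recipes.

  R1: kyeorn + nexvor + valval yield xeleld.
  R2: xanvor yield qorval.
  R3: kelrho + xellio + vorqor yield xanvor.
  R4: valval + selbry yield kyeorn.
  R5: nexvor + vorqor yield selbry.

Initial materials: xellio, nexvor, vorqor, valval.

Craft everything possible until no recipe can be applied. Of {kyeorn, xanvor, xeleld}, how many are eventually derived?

Using R5, nexvor and vorqor make selbry.
Using R4, valval and selbry make kyeorn.
kyeorn + nexvor + valval → xeleld (R1).
kyeorn: reached.
xanvor would need kelrho, xellio, and vorqor (R3), but kelrho is never obtained.
xeleld: reached.
Reached: kyeorn and xeleld — 2 of the 3.

2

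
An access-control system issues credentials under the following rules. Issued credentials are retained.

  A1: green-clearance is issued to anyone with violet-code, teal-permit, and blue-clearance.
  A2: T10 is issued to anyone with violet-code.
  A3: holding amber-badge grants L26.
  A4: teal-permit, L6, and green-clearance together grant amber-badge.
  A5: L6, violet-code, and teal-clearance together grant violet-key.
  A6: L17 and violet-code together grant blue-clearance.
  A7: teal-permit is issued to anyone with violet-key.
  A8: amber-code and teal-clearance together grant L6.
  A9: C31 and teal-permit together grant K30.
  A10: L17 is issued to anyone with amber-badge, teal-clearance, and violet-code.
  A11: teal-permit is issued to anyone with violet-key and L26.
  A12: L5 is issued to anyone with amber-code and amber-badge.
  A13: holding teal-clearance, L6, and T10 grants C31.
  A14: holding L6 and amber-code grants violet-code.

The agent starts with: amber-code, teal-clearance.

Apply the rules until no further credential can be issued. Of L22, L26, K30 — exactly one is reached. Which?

Holding amber-code and teal-clearance grants L6 (A8).
Holding L6 and amber-code grants violet-code (A14).
Holding L6, violet-code, and teal-clearance grants violet-key (A5).
Holding violet-code grants T10 (A2).
Holding violet-key grants teal-permit (A7).
Holding teal-clearance, L6, and T10 grants C31 (A13).
Holding C31 and teal-permit grants K30 (A9).
L26 would need amber-badge (A3), but amber-badge is never granted. No rule produces L22, and it is not given.

K30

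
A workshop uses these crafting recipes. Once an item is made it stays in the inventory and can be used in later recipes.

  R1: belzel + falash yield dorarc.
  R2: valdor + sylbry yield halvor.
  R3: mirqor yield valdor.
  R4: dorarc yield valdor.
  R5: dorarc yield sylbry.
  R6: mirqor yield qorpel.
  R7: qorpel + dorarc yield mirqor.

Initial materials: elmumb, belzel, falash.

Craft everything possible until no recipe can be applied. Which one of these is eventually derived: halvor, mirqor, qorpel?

belzel + falash → dorarc (R1).
dorarc → sylbry (R5).
Using R4, dorarc makes valdor.
valdor + sylbry → halvor (R2).
qorpel would need mirqor (R6), but mirqor is never obtained. mirqor would need qorpel and dorarc (R7), but qorpel is never obtained.

halvor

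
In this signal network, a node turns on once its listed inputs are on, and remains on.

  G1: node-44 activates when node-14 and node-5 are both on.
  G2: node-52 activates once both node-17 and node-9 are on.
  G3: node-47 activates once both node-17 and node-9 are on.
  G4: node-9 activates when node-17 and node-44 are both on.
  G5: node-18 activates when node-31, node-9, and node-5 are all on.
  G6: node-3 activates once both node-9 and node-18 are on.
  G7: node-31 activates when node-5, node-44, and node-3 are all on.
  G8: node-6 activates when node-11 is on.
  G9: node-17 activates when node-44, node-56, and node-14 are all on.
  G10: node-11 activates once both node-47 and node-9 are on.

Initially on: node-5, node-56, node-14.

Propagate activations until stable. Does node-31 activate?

No

node-31 would need node-5, node-44, and node-3 (G7), but node-3 never turns on.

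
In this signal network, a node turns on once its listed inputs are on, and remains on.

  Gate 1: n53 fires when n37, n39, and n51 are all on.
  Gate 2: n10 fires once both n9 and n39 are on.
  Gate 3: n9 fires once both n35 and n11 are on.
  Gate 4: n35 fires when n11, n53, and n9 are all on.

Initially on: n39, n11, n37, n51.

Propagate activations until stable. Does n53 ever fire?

Yes

n37, n39, and n51 are on, so n53 fires (Gate 1).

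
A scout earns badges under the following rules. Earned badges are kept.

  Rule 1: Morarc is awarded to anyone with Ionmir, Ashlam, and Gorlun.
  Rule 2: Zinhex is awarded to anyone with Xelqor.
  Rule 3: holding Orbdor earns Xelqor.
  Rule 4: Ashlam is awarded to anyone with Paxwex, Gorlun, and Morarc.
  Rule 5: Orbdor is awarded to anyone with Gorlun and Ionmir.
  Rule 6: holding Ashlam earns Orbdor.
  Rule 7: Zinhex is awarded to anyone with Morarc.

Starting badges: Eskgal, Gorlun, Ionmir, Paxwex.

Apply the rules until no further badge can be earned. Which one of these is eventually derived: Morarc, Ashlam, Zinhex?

With Gorlun and Ionmir, Orbdor is earned (Rule 5).
With Orbdor, Xelqor is earned (Rule 3).
With Xelqor, Zinhex is earned (Rule 2).
Morarc would need Ionmir, Ashlam, and Gorlun (Rule 1), but Ashlam is never earned. Ashlam would need Paxwex, Gorlun, and Morarc (Rule 4), but Morarc is never earned.

Zinhex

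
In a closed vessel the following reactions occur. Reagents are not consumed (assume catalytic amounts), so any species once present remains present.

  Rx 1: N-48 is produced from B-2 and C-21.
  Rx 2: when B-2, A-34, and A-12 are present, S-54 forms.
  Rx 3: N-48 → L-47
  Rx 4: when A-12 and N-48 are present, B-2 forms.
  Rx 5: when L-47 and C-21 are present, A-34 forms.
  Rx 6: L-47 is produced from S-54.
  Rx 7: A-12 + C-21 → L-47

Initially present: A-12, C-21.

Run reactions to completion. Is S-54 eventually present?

No

S-54 would need B-2, A-34, and A-12 (Rx 2), but B-2 never forms.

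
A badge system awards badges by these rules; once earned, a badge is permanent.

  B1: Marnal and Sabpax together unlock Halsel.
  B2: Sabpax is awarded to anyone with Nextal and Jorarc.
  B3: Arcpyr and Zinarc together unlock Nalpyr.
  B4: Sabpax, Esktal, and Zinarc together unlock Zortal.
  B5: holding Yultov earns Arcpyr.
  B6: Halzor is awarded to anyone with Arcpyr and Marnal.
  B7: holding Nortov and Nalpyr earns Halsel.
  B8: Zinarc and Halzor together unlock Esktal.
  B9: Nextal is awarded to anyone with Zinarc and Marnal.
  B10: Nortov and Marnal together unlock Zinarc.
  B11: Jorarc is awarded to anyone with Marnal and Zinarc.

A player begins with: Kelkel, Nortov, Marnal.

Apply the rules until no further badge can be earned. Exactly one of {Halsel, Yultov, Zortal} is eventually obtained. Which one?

With Nortov and Marnal, Zinarc is earned (B10).
With Marnal and Zinarc, Jorarc is earned (B11).
With Zinarc and Marnal, Nextal is earned (B9).
With Nextal and Jorarc, Sabpax is earned (B2).
With Marnal and Sabpax, Halsel is earned (B1).
No rule produces Yultov, and it is not given. Zortal would need Sabpax, Esktal, and Zinarc (B4), but Esktal is never earned.

Halsel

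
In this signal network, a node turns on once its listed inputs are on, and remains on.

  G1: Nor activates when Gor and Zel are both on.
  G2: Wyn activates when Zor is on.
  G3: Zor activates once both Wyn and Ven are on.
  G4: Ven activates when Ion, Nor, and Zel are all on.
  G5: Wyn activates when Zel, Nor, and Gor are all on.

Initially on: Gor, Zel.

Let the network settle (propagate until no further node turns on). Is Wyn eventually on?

Gor and Zel are on, so Nor activates (G1).
G5: Zel, Nor, and Gor on → Wyn on.

Yes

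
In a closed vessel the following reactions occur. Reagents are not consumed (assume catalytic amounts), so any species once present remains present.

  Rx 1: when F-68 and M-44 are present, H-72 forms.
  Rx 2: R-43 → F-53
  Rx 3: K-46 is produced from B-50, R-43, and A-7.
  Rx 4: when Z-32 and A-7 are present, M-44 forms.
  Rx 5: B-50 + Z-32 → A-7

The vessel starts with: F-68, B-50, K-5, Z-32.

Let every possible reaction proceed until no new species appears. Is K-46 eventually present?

No

K-46 would need B-50, R-43, and A-7 (Rx 3), but R-43 never forms.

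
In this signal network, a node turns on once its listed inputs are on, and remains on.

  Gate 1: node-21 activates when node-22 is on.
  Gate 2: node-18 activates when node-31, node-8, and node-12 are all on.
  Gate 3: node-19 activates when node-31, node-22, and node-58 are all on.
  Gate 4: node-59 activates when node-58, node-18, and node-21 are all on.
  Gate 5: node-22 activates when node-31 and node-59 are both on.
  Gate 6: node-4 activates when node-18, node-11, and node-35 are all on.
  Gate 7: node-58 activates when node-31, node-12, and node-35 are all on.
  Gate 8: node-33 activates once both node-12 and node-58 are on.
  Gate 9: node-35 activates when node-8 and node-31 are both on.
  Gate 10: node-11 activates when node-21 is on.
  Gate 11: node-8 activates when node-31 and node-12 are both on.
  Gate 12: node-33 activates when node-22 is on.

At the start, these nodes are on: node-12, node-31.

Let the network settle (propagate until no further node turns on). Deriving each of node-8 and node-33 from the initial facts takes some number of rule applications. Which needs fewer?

node-8: Gate 11: node-31 and node-12 on → node-8 on. [1 rule application]
node-33: Gate 11: node-31 and node-12 on → node-8 on. Gate 9: node-8 and node-31 on → node-35 on. node-31, node-12, and node-35 are on, so node-58 activates (Gate 7). Gate 8: node-12 and node-58 on → node-33 on. [4 rule applications]
node-8 needs fewer.

node-8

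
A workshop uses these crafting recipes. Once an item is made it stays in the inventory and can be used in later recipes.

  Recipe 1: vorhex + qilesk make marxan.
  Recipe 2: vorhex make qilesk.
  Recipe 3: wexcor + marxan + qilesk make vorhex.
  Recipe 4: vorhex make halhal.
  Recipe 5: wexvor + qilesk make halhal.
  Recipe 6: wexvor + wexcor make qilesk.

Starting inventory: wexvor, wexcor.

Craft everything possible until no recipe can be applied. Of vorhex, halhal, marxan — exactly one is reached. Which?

Using Recipe 6, wexvor and wexcor make qilesk.
wexvor + qilesk → halhal (Recipe 5).
marxan would need vorhex and qilesk (Recipe 1), but vorhex is never obtained. vorhex would need wexcor, marxan, and qilesk (Recipe 3), but marxan is never obtained.

halhal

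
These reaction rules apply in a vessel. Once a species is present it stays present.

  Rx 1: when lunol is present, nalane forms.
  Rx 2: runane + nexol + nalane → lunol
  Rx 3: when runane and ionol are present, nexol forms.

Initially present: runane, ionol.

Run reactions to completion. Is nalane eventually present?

nalane would need lunol (Rx 1), but lunol never forms.

No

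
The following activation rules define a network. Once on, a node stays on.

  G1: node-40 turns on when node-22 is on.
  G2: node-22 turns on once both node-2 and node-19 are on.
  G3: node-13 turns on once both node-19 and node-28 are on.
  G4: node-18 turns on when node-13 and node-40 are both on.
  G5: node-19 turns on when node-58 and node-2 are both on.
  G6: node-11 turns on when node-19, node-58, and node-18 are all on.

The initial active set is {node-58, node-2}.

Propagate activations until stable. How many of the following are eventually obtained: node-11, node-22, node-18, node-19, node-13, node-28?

node-58 and node-2 are on, so node-19 turns on (G5).
node-2 and node-19 are on, so node-22 turns on (G2).
node-11 would need node-19, node-58, and node-18 (G6), but node-18 never turns on.
node-22: reached.
node-18 would need node-13 and node-40 (G4), but node-13 never turns on.
node-19: reached.
node-13 would need node-19 and node-28 (G3), but node-28 never turns on.
No rule produces node-28, and it is not given.
Reached: node-22 and node-19 — 2 of the 6.

2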